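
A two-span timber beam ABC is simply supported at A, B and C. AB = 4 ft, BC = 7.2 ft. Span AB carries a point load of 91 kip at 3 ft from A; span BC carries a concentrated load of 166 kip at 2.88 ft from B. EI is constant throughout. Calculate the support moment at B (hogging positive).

M_B = 168.8 kip·ft

Insert a hinge at B; M_B is the redundant, and each span becomes simply supported.
End slopes at the hinge B, treating each span as simply supported:
  span AB: point load 91 at a = 3: Pab(L + a)/(6LEI) = 79.62/EI
  span BC: point load 166 at a = 2.88: Pab(L + b)/(6LEI) = 550.7/EI
  relative rotation θ_0 = (79.62 + 550.7)/EI = 630.4/EI
A unit hogging moment at B produces rotation L₁/(3EI) + L₂/(3EI) = 3.733/EI.
Slope continuity at B: θ_0 = M_B·3.733/EI, so M_B = 630.4/3.733 = 168.8 kip·ft (hogging).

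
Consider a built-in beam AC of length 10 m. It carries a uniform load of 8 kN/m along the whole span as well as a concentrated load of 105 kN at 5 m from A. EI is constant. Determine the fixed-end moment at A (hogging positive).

M_A = 197.9 kN·m

Release both end moments; the primary structure is a simply-supported span AC with redundants M_A and M_C.
Simple-span end rotations at A and C under the given loads:
  at A: UDL 8: wL³/(24EI) = 333.3/EI
  at C: UDL 8: wL³/(24EI) = 333.3/EI
  at A: point load 105 at a = 5: Pab(L + b)/(6LEI) = 656.2/EI
  at C: point load 105 at a = 5: Pab(L + a)/(6LEI) = 656.2/EI
  θ_A0 = 989.6/EI,  θ_C0 = 989.6/EI
Flexibility coefficients: a unit moment at one end gives L/(3EI) there and L/(6EI) at the far end, so f₁₁ = f₂₂ = 3.333/EI and f₁₂ = f₂₁ = 1.667/EI.
Compatibility — zero rotation at each built-in end:
  3.333 M_A + 1.667 M_C = 989.6
  1.667 M_A + 3.333 M_C = 989.6
Solving the pair gives M_A = 197.9 kN·m and M_C = 197.9 kN·m (hogging).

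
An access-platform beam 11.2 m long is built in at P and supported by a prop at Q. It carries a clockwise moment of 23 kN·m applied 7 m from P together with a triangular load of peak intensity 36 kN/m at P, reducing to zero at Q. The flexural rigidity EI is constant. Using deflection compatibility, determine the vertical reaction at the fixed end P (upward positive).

Choose R_Q as the redundant. The primary structure is the cantilever fixed at P.
Free-end deflection of the primary structure under the applied loading (downward +):
  clockwise couple 23 at a = 7: M₀a(2L − a)/(2EI) = 1240/EI
  triangular load, peak 36 at the fixed end: w₀L⁴/(30EI) = 18882/EI
  δ_0 = 20122/EI
Flexibility coefficient — unit upward force at Q: δ_{QQ} = L³/(3EI) = 468.3/EI.
The prop prevents deflection at Q: R_Q = δ_0/δ_{QQ} = 20122/468.3 = 42.97 kN.
Vertical equilibrium: R_P = ΣP − R_Q = 201.6 − 42.97 = 158.6 kN.

R_P = 158.6 kN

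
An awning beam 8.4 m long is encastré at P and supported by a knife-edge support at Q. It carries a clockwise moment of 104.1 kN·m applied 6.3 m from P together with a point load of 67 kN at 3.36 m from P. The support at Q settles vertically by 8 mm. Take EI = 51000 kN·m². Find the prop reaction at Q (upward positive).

Release the roller at Q. Primary structure: cantilever fixed at P.
Primary-structure tip deflection at Q by superposition:
  clockwise couple 104.1 at a = 6.3: M₀a(2L − a)/(2EI) = 3443/EI
  point load 67 at a = 3.36: Pa²(3L − a)/(6EI) = 2753/EI
  δ_0 = 6196/EI
Flexibility coefficient — unit upward force at Q: δ_{QQ} = L³/(3EI) = 197.6/EI.
With EI = 51000 kN·m²: δ_0 = 0.1215 m and δ_{QQ} = 0.003874 m/kN.
Compatibility — the beam at Q must follow the support down by 0.008 m: δ_0 − R_Q·δ_{QQ} = 0.008, so R_Q = (0.1215 − 0.008)/0.003874 = 29.3 kN.

R_Q = 29.3 kN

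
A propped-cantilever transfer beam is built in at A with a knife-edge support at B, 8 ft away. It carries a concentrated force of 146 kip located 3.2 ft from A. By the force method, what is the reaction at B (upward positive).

Remove the prop at B; the released (primary) structure is a cantilever built in at A.
Primary-structure tip deflection at B by superposition:
  point load 146 at a = 3.2: Pa²(3L − a)/(6EI) = 5183/EI
Flexibility coefficient — unit upward force at B: δ_{BB} = L³/(3EI) = 170.7/EI.
The prop prevents deflection at B: R_B = δ_0/δ_{BB} = 5183/170.7 = 30.37 kip.

R_B = 30.37 kip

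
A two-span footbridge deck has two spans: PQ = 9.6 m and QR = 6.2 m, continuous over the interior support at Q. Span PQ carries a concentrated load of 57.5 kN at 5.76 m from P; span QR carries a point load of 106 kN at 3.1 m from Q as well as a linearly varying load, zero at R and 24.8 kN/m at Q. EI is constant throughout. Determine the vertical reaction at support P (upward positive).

Take M_Q as the redundant. Released structure: two simple spans PQ and QR with a hinge at Q.
End slopes at the hinge Q, treating each span as simply supported:
  span PQ: point load 57.5 at a = 5.76: Pab(L + a)/(6LEI) = 339.1/EI
  span QR: point load 106 at a = 3.1: Pab(L + b)/(6LEI) = 254.7/EI
  span QR: triangular load, peak 24.8: w₀L³/(45EI) = 131.3/EI
  relative rotation θ_0 = (339.1 + 386)/EI = 725.2/EI
A unit hogging moment at Q produces rotation L₁/(3EI) + L₂/(3EI) = 5.267/EI.
Compatibility: M_Q·(L₁+L₂)/(3EI) = θ_0, giving M_Q = 137.7 kN·m (hogging).
Span PQ, ΣM about P with M_Q applied at Q: R_Q^{PQ}·9.6 = 331.2 + 137.7, so R_Q^{PQ} = 48.84 kN and R_P = 57.5 − 48.84 = 8.657 kN.

R_P = 8.657 kN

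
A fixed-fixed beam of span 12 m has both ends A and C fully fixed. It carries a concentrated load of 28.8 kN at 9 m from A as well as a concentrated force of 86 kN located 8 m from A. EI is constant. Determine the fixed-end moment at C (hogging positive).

Release both end moments; the primary structure is a simply-supported span AC with redundants M_A and M_C.
On the primary (simply-supported) span, the end slopes from the loading are:
  at A: point load 28.8 at a = 9: Pab(L + b)/(6LEI) = 162/EI
  at C: point load 28.8 at a = 9: Pab(L + a)/(6LEI) = 226.8/EI
  at A: point load 86 at a = 8: Pab(L + b)/(6LEI) = 611.6/EI
  at C: point load 86 at a = 8: Pab(L + a)/(6LEI) = 764.4/EI
  θ_A0 = 773.6/EI,  θ_C0 = 991.2/EI
Flexibility coefficients: a unit moment at one end gives L/(3EI) there and L/(6EI) at the far end, so f₁₁ = f₂₂ = 4/EI and f₁₂ = f₂₁ = 2/EI.
Compatibility — zero rotation at each built-in end:
  4 M_A + 2 M_C = 773.6
  2 M_A + 4 M_C = 991.2
Solving the pair gives M_A = 92.64 kN·m and M_C = 201.5 kN·m (hogging).

M_C = 201.5 kN·m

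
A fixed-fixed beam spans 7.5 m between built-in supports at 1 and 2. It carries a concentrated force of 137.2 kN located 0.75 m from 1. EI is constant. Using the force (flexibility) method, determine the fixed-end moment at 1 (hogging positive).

M_1 = 83.35 kN·m

Release both end moments; the primary structure is a simply-supported span 12 with redundants M_1 and M_2.
Simple-span end rotations at 1 and 2 under the given loads:
  at 1: point load 137.2 at a = 0.75: Pab(L + b)/(6LEI) = 219.9/EI
  at 2: point load 137.2 at a = 0.75: Pab(L + a)/(6LEI) = 127.3/EI
  θ_10 = 219.9/EI,  θ_20 = 127.3/EI
Flexibility coefficients: a unit moment at one end gives L/(3EI) there and L/(6EI) at the far end, so f₁₁ = f₂₂ = 2.5/EI and f₁₂ = f₂₁ = 1.25/EI.
Compatibility — zero rotation at each built-in end:
  2.5 M_1 + 1.25 M_2 = 219.9
  1.25 M_1 + 2.5 M_2 = 127.3
Solving the pair gives M_1 = 83.35 kN·m and M_2 = 9.261 kN·m (hogging).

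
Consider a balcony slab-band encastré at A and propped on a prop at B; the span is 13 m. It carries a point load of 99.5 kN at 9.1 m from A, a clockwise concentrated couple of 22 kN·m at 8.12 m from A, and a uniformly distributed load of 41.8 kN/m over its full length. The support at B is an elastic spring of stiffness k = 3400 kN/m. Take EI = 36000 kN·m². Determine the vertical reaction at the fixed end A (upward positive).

R_A = 384.6 kN

Choose R_B as the redundant. The primary structure is the cantilever fixed at A.
Free-end deflection of the primary structure under the applied loading (downward +):
  point load 99.5 at a = 9.1: Pa²(3L − a)/(6EI) = 41061/EI
  clockwise couple 22 at a = 8.12: M₀a(2L − a)/(2EI) = 1597/EI
  UDL 41.8: wL⁴/(8EI) = 149231/EI
  δ_0 = 191889/EI
Tip deflection under a unit load at B: L³/(3EI) = 732.3/EI.
With EI = 36000 kN·m²: δ_0 = 5.3302 m and δ_{BB} = 0.020343 m/kN.
Compatibility — the spring shortens by R_B/k under the reaction it provides: δ_0 − R_B·δ_{BB} = R_B/k. With 1/k = 0.000294 m/kN, R_B = δ_0 / (δ_{BB} + 1/k) = 5.3302 / (0.020343 + 0.000294) = 258.3 kN.
Vertical equilibrium: R_A = ΣP − R_B = 642.9 − 258.3 = 384.6 kN.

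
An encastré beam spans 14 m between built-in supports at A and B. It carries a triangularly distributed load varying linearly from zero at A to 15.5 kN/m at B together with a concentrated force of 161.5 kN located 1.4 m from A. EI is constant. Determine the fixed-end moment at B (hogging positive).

Take the two fixed-end moments M_A, M_B as redundants; the released structure is the simple span AB.
Simple-span end rotations at A and B under the given loads:
  at A: triangular load, peak 15.5: 7w₀L³/(360EI) = 827/EI
  at B: triangular load, peak 15.5: w₀L³/(45EI) = 945.2/EI
  at A: point load 161.5 at a = 1.4: Pab(L + b)/(6LEI) = 902.1/EI
  at B: point load 161.5 at a = 1.4: Pab(L + a)/(6LEI) = 522.3/EI
  θ_A0 = 1729/EI,  θ_B0 = 1467/EI
Flexibility coefficients: a unit moment at one end gives L/(3EI) there and L/(6EI) at the far end, so f₁₁ = f₂₂ = 4.667/EI and f₁₂ = f₂₁ = 2.333/EI.
Compatibility — zero rotation at each built-in end:
  4.667 M_A + 2.333 M_B = 1729
  2.333 M_A + 4.667 M_B = 1467
Solving the pair gives M_A = 284.4 kN·m and M_B = 172.2 kN·m (hogging).

M_B = 172.2 kN·m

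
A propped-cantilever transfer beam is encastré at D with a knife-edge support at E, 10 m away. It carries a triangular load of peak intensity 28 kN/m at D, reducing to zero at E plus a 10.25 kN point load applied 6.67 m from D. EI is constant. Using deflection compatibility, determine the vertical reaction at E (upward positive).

R_E = 33.32 kN

Take the reaction at E as the redundant and release it; the primary structure is a cantilever fixed at D.
Downward deflection at the released point E due to the loads:
  triangular load, peak 28 at the fixed end: w₀L⁴/(30EI) = 9333/EI
  point load 10.25 at a = 6.67: Pa²(3L − a)/(6EI) = 1773/EI
  δ_0 = 11106/EI
Flexibility coefficient — unit upward force at E: δ_{EE} = L³/(3EI) = 333.3/EI.
The prop prevents deflection at E: R_E = δ_0/δ_{EE} = 11106/333.3 = 33.32 kN.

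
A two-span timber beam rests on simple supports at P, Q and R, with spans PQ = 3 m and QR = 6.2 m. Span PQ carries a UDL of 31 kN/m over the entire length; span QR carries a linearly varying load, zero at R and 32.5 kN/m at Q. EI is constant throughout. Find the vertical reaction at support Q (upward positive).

R_Q = 147.1 kN

Take M_Q as the redundant. Released structure: two simple spans PQ and QR with a hinge at Q.
Rotations at Q on the released spans (each span's end-slope, ×1/EI):
  span PQ: UDL 31: wL³/(24EI) = 34.88/EI
  span QR: triangular load, peak 32.5: w₀L³/(45EI) = 172.1/EI
  relative rotation θ_0 = (34.88 + 172.1)/EI = 207/EI
A unit hogging moment at Q produces rotation L₁/(3EI) + L₂/(3EI) = 3.067/EI.
Slope continuity at Q: θ_0 = M_Q·3.067/EI, so M_Q = 207/3.067 = 67.5 kN·m (hogging).
Span PQ, ΣM about P with M_Q applied at Q: R_Q^{PQ}·3 = 139.5 + 67.5, so R_Q^{PQ} = 69 kN and R_P = 93 − 69 = 24 kN.
Span QR, ΣM about R: R_Q^{QR}·6.2 = 416.4 + 67.5, so R_Q^{QR} = 78.05 kN and R_R = 100.8 − 78.05 = 22.7 kN.
R_Q = 69 + 78.05 = 147.1 kN.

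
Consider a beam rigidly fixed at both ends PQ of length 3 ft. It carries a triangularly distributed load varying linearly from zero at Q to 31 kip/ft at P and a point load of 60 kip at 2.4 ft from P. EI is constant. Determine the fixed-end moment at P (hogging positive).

Take the two fixed-end moments M_P, M_Q as redundants; the released structure is the simple span PQ.
On the primary (simply-supported) span, the end slopes from the loading are:
  at P: triangular load, peak 31: w₀L³/(45EI) = 18.6/EI
  at Q: triangular load, peak 31: 7w₀L³/(360EI) = 16.27/EI
  at P: point load 60 at a = 2.4: Pab(L + b)/(6LEI) = 17.28/EI
  at Q: point load 60 at a = 2.4: Pab(L + a)/(6LEI) = 25.92/EI
  θ_P0 = 35.88/EI,  θ_Q0 = 42.2/EI
Flexibility coefficients: a unit moment at one end gives L/(3EI) there and L/(6EI) at the far end, so f₁₁ = f₂₂ = 1/EI and f₁₂ = f₂₁ = 0.5/EI.
Compatibility — zero rotation at each built-in end:
  1 M_P + 0.5 M_Q = 35.88
  0.5 M_P + 1 M_Q = 42.2
Solving the pair gives M_P = 19.71 kip·ft and M_Q = 32.34 kip·ft (hogging).

M_P = 19.71 kip·ft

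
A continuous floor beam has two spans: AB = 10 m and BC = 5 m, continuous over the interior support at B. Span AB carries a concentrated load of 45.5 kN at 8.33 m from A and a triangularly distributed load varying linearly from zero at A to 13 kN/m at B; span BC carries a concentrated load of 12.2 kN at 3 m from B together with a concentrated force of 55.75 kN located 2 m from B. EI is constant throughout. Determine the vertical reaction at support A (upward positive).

Insert a hinge at B; M_B is the redundant, and each span becomes simply supported.
Discontinuity in slope at B on the released structure — sum the simple-span end rotations:
  span AB: point load 45.5 at a = 8.33: Pab(L + a)/(6LEI) = 193.4/EI
  span AB: triangular load, peak 13: w₀L³/(45EI) = 288.9/EI
  span BC: point load 12.2 at a = 3: Pab(L + b)/(6LEI) = 17.08/EI
  span BC: point load 55.75 at a = 2: Pab(L + b)/(6LEI) = 89.2/EI
  relative rotation θ_0 = (482.3 + 106.3)/EI = 588.5/EI
A unit hogging moment at B produces rotation L₁/(3EI) + L₂/(3EI) = 5/EI.
Slope continuity at B: θ_0 = M_B·5/EI, so M_B = 588.5/5 = 117.7 kN·m (hogging).
Span AB, ΣM about A with M_B applied at B: R_B^{AB}·10 = 812.3 + 117.7, so R_B^{AB} = 93.01 kN and R_A = 110.5 − 93.01 = 17.49 kN.

R_A = 17.49 kN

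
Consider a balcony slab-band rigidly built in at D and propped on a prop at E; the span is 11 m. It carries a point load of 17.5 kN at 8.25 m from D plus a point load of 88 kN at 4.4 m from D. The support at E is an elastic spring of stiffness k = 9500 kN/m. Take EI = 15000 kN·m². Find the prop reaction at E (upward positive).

Take the reaction at E as the redundant and release it; the primary structure is a cantilever fixed at D.
Primary-structure tip deflection at E by superposition:
  point load 17.5 at a = 8.25: Pa²(3L − a)/(6EI) = 4913/EI
  point load 88 at a = 4.4: Pa²(3L − a)/(6EI) = 8121/EI
  δ_0 = 13034/EI
Flexibility coefficient — unit upward force at E: δ_{EE} = L³/(3EI) = 443.7/EI.
With EI = 15000 kN·m²: δ_0 = 0.86894 m and δ_{EE} = 0.029578 m/kN.
Compatibility — the spring shortens by R_E/k under the reaction it provides: δ_0 − R_E·δ_{EE} = R_E/k. With 1/k = 0.000105 m/kN, R_E = δ_0 / (δ_{EE} + 1/k) = 0.86894 / (0.029578 + 0.000105) = 29.27 kN.

R_E = 29.27 kN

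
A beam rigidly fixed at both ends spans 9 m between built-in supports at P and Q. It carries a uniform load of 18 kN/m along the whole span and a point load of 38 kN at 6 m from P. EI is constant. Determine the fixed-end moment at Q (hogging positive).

M_Q = 172.2 kN·m

Take the two fixed-end moments M_P, M_Q as redundants; the released structure is the simple span PQ.
End rotations of the released simple span under the applied load (×1/EI):
  at P: UDL 18: wL³/(24EI) = 546.8/EI
  at Q: UDL 18: wL³/(24EI) = 546.8/EI
  at P: point load 38 at a = 6: Pab(L + b)/(6LEI) = 152/EI
  at Q: point load 38 at a = 6: Pab(L + a)/(6LEI) = 190/EI
  θ_P0 = 698.8/EI,  θ_Q0 = 736.8/EI
Flexibility coefficients: a unit moment at one end gives L/(3EI) there and L/(6EI) at the far end, so f₁₁ = f₂₂ = 3/EI and f₁₂ = f₂₁ = 1.5/EI.
Compatibility — zero rotation at each built-in end:
  3 M_P + 1.5 M_Q = 698.8
  1.5 M_P + 3 M_Q = 736.8
Solving the pair gives M_P = 146.8 kN·m and M_Q = 172.2 kN·m (hogging).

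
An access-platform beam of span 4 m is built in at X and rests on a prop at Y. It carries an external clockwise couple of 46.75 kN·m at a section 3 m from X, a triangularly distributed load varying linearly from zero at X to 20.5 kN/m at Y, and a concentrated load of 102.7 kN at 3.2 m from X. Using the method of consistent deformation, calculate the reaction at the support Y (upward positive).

R_Y = 111.3 kN

Take the reaction at Y as the redundant and release it; the primary structure is a cantilever fixed at X.
Free-end deflection of the primary structure under the applied loading (downward +):
  clockwise couple 46.75 at a = 3: M₀a(2L − a)/(2EI) = 350.6/EI
  triangular load, peak 20.5 at the free end: 11w₀L⁴/(120EI) = 481.1/EI
  point load 102.7 at a = 3.2: Pa²(3L − a)/(6EI) = 1542/EI
  δ_0 = 2374/EI
Tip deflection under a unit load at Y: L³/(3EI) = 21.33/EI.
Compatibility at Y: δ_0 − R_Y·δ_{YY} = 0, so R_Y = 2374/21.33 = 111.3 kN.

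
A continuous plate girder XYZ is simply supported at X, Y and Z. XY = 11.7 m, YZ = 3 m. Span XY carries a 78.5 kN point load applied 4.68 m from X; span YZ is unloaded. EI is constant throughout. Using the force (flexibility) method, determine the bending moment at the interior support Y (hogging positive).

M_Y = 122.8 kN·m

Take M_Y as the redundant. Released structure: two simple spans XY and YZ with a hinge at Y.
Discontinuity in slope at Y on the released structure — sum the simple-span end rotations:
  span XY: point load 78.5 at a = 4.68: Pab(L + a)/(6LEI) = 601.8/EI
  relative rotation θ_0 = (601.8 + 0)/EI = 601.8/EI
A unit hogging moment at Y produces rotation L₁/(3EI) + L₂/(3EI) = 4.9/EI.
Slope continuity at Y: θ_0 = M_Y·4.9/EI, so M_Y = 601.8/4.9 = 122.8 kN·m (hogging).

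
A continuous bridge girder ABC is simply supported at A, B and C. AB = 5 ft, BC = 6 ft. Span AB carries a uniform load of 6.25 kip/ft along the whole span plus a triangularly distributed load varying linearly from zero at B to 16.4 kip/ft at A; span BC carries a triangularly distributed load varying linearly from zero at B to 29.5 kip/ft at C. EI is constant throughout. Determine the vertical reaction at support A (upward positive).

Release continuity at B by inserting a hinge; the redundant is the internal moment M_B. The primary structure is two simply-supported spans AB and BC.
Discontinuity in slope at B on the released structure — sum the simple-span end rotations:
  span AB: UDL 6.25: wL³/(24EI) = 32.55/EI
  span AB: triangular load, peak 16.4: 7w₀L³/(360EI) = 39.86/EI
  span BC: triangular load, peak 29.5: 7w₀L³/(360EI) = 123.9/EI
  relative rotation θ_0 = (72.41 + 123.9)/EI = 196.3/EI
A unit hogging moment at B produces rotation L₁/(3EI) + L₂/(3EI) = 3.667/EI.
Slope continuity at B: θ_0 = M_B·3.667/EI, so M_B = 196.3/3.667 = 53.54 kip·ft (hogging).
Span AB, ΣM about A with M_B applied at B: R_B^{AB}·5 = 146.5 + 53.54, so R_B^{AB} = 40 kip and R_A = 72.25 − 40 = 32.25 kip.

R_A = 32.25 kip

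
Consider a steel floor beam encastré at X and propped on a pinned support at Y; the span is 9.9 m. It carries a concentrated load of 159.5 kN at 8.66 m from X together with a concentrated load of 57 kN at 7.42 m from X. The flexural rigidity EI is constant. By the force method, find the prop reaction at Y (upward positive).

Take the reaction at Y as the redundant and release it; the primary structure is a cantilever fixed at X.
Primary-structure tip deflection at Y by superposition:
  point load 159.5 at a = 8.66: Pa²(3L − a)/(6EI) = 41946/EI
  point load 57 at a = 7.42: Pa²(3L − a)/(6EI) = 11653/EI
  δ_0 = 53599/EI
Tip deflection under a unit load at Y: L³/(3EI) = 323.4/EI.
The prop prevents deflection at Y: R_Y = δ_0/δ_{YY} = 53599/323.4 = 165.7 kN.

R_Y = 165.7 kN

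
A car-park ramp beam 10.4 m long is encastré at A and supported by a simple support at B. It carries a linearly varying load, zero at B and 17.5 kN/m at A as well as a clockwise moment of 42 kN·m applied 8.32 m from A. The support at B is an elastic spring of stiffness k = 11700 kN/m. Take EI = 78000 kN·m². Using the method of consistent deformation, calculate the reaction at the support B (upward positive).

Release the roller at B. Primary structure: cantilever fixed at A.
Downward deflection at the released point B due to the loads:
  triangular load, peak 17.5 at the fixed end: w₀L⁴/(30EI) = 6824/EI
  clockwise couple 42 at a = 8.32: M₀a(2L − a)/(2EI) = 2181/EI
  δ_0 = 9005/EI
Flexibility coefficient — unit upward force at B: δ_{BB} = L³/(3EI) = 375/EI.
With EI = 78000 kN·m²: δ_0 = 0.11544 m and δ_{BB} = 0.004807 m/kN.
Compatibility — the spring shortens by R_B/k under the reaction it provides: δ_0 − R_B·δ_{BB} = R_B/k. With 1/k = 0.000085 m/kN, R_B = δ_0 / (δ_{BB} + 1/k) = 0.11544 / (0.004807 + 0.000085) = 23.6 kN.

R_B = 23.6 kN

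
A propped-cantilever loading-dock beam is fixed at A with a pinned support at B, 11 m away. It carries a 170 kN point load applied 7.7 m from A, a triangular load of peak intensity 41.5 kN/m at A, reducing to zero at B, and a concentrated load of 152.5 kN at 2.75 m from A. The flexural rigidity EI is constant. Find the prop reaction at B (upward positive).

Release the roller at B. Primary structure: cantilever fixed at A.
Primary-structure tip deflection at B by superposition:
  point load 170 at a = 7.7: Pa²(3L − a)/(6EI) = 42501/EI
  triangular load, peak 41.5 at the fixed end: w₀L⁴/(30EI) = 20253/EI
  point load 152.5 at a = 2.75: Pa²(3L − a)/(6EI) = 5814/EI
  δ_0 = 68569/EI
Flexibility coefficient — unit upward force at B: δ_{BB} = L³/(3EI) = 443.7/EI.
Compatibility at B: δ_0 − R_B·δ_{BB} = 0, so R_B = 68569/443.7 = 154.6 kN.

R_B = 154.6 kN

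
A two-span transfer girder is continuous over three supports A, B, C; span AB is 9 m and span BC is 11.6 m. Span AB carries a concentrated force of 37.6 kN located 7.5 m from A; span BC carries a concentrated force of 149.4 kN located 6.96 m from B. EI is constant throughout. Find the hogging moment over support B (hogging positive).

M_B = 182.8 kN·m

Insert a hinge at B; M_B is the redundant, and each span becomes simply supported.
Rotations at B on the released spans (each span's end-slope, ×1/EI):
  span AB: point load 37.6 at a = 7.5: Pab(L + a)/(6LEI) = 129.2/EI
  span BC: point load 149.4 at a = 6.96: Pab(L + b)/(6LEI) = 1126/EI
  relative rotation θ_0 = (129.2 + 1126)/EI = 1255/EI
A unit hogging moment at B produces rotation L₁/(3EI) + L₂/(3EI) = 6.867/EI.
Compatibility: M_B·(L₁+L₂)/(3EI) = θ_0, giving M_B = 182.8 kN·m (hogging).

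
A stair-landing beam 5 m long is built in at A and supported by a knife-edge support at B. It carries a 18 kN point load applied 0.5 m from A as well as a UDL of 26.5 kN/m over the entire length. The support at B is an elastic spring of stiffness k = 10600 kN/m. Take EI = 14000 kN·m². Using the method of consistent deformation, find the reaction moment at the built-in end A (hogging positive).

Take the reaction at B as the redundant and release it; the primary structure is a cantilever fixed at A.
Deflection at B on the released cantilever, summing each load's contribution:
  point load 18 at a = 0.5: Pa²(3L − a)/(6EI) = 10.88/EI
  UDL 26.5: wL⁴/(8EI) = 2070/EI
  δ_0 = 2081/EI
Flexibility coefficient — unit upward force at B: δ_{BB} = L³/(3EI) = 41.67/EI.
With EI = 14000 kN·m²: δ_0 = 0.14866 m and δ_{BB} = 0.002976 m/kN.
Compatibility — the spring shortens by R_B/k under the reaction it provides: δ_0 − R_B·δ_{BB} = R_B/k. With 1/k = 0.000094 m/kN, R_B = δ_0 / (δ_{BB} + 1/k) = 0.14866 / (0.002976 + 0.000094) = 48.41 kN.
Moment equilibrium about A: M_A = Σ(load moments about A) − R_B·L = 340.2 − 48.41×5 = 98.18 kN·m.

M_A = 98.18 kN·m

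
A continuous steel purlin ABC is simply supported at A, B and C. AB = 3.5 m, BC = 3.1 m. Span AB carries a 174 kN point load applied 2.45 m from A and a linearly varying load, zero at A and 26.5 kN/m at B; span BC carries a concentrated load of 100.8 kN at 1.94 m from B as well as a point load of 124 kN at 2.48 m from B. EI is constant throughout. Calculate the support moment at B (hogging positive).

M_B = 110.1 kN·m

Insert a hinge at B; M_B is the redundant, and each span becomes simply supported.
End slopes at the hinge B, treating each span as simply supported:
  span AB: point load 174 at a = 2.45: Pab(L + a)/(6LEI) = 126.8/EI
  span AB: triangular load, peak 26.5: w₀L³/(45EI) = 25.25/EI
  span BC: point load 100.8 at a = 1.94: Pab(L + b)/(6LEI) = 51.95/EI
  span BC: point load 124 at a = 2.48: Pab(L + b)/(6LEI) = 38.13/EI
  relative rotation θ_0 = (152.1 + 90.09)/EI = 242.2/EI
A unit hogging moment at B produces rotation L₁/(3EI) + L₂/(3EI) = 2.2/EI.
Compatibility: M_B·(L₁+L₂)/(3EI) = θ_0, giving M_B = 110.1 kN·m (hogging).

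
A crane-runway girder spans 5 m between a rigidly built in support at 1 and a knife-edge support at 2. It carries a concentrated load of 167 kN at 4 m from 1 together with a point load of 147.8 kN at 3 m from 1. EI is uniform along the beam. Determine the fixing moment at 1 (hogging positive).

M_1 = 204.3 kN·m

Release the roller at 2. Primary structure: cantilever fixed at 1.
Downward deflection at the released point 2 due to the loads:
  point load 167 at a = 4: Pa²(3L − a)/(6EI) = 4899/EI
  point load 147.8 at a = 3: Pa²(3L − a)/(6EI) = 2660/EI
  δ_0 = 7559/EI
Tip deflection under a unit load at 2: L³/(3EI) = 41.67/EI.
Compatibility at 2: δ_0 − R_2·δ_{22} = 0, so R_2 = 7559/41.67 = 181.4 kN.
Moment equilibrium about 1: M_1 = Σ(load moments about 1) − R_2·L = 1111 − 181.4×5 = 204.3 kN·m.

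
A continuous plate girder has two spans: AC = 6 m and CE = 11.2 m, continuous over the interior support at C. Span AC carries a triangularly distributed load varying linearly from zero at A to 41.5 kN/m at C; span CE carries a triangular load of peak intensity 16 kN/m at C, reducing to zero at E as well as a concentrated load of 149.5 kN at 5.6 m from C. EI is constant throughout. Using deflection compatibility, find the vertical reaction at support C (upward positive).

Take M_C as the redundant. Released structure: two simple spans AC and CE with a hinge at C.
Discontinuity in slope at C on the released structure — sum the simple-span end rotations:
  span AC: triangular load, peak 41.5: w₀L³/(45EI) = 199.2/EI
  span CE: triangular load, peak 16: w₀L³/(45EI) = 499.5/EI
  span CE: point load 149.5 at a = 5.6: Pab(L + b)/(6LEI) = 1172/EI
  relative rotation θ_0 = (199.2 + 1672)/EI = 1871/EI
A unit hogging moment at C produces rotation L₁/(3EI) + L₂/(3EI) = 5.733/EI.
Compatibility: M_C·(L₁+L₂)/(3EI) = θ_0, giving M_C = 326.3 kN·m (hogging).
Span AC, ΣM about A with M_C applied at C: R_C^{AC}·6 = 498 + 326.3, so R_C^{AC} = 137.4 kN and R_A = 124.5 − 137.4 = -12.88 kN.
Span CE, ΣM about E: R_C^{CE}·11.2 = 1506 + 326.3, so R_C^{CE} = 163.6 kN and R_E = 239.1 − 163.6 = 75.48 kN.
R_C = 137.4 + 163.6 = 301 kN.

R_C = 301 kN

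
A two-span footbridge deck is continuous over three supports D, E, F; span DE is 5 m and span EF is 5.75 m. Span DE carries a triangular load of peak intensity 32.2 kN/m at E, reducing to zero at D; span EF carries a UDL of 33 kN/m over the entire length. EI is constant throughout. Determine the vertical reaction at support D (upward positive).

R_D = 7.251 kN

Insert a hinge at E; M_E is the redundant, and each span becomes simply supported.
Rotations at E on the released spans (each span's end-slope, ×1/EI):
  span DE: triangular load, peak 32.2: w₀L³/(45EI) = 89.44/EI
  span EF: UDL 33: wL³/(24EI) = 261.4/EI
  relative rotation θ_0 = (89.44 + 261.4)/EI = 350.8/EI
A unit hogging moment at E produces rotation L₁/(3EI) + L₂/(3EI) = 3.583/EI.
Slope continuity at E: θ_0 = M_E·3.583/EI, so M_E = 350.8/3.583 = 97.91 kN·m (hogging).
Span DE, ΣM about D with M_E applied at E: R_E^{DE}·5 = 268.3 + 97.91, so R_E^{DE} = 73.25 kN and R_D = 80.5 − 73.25 = 7.251 kN.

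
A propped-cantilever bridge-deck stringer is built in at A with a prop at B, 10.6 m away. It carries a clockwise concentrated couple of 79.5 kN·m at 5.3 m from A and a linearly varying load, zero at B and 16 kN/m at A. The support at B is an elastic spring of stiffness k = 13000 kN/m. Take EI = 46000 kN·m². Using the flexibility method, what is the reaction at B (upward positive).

Take the reaction at B as the redundant and release it; the primary structure is a cantilever fixed at A.
Downward deflection at the released point B due to the loads:
  clockwise couple 79.5 at a = 5.3: M₀a(2L − a)/(2EI) = 3350/EI
  triangular load, peak 16 at the fixed end: w₀L⁴/(30EI) = 6733/EI
  δ_0 = 10083/EI
Flexibility coefficient — unit upward force at B: δ_{BB} = L³/(3EI) = 397/EI.
With EI = 46000 kN·m²: δ_0 = 0.21919 m and δ_{BB} = 0.008631 m/kN.
Compatibility — the spring shortens by R_B/k under the reaction it provides: δ_0 − R_B·δ_{BB} = R_B/k. With 1/k = 0.000077 m/kN, R_B = δ_0 / (δ_{BB} + 1/k) = 0.21919 / (0.008631 + 0.000077) = 25.17 kN.

R_B = 25.17 kN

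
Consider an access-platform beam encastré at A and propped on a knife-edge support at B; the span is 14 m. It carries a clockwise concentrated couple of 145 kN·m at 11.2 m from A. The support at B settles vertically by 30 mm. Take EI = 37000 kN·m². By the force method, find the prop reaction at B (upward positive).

Take the reaction at B as the redundant and release it; the primary structure is a cantilever fixed at A.
Downward deflection at the released point B due to the loads:
  clockwise couple 145 at a = 11.2: M₀a(2L − a)/(2EI) = 13642/EI
Flexibility coefficient — unit upward force at B: δ_{BB} = L³/(3EI) = 914.7/EI.
With EI = 37000 kN·m²: δ_0 = 0.36869 m and δ_{BB} = 0.024721 m/kN.
Compatibility — the beam at B must follow the support down by 0.03 m: δ_0 − R_B·δ_{BB} = 0.03, so R_B = (0.36869 − 0.03)/0.024721 = 13.7 kN.

R_B = 13.7 kN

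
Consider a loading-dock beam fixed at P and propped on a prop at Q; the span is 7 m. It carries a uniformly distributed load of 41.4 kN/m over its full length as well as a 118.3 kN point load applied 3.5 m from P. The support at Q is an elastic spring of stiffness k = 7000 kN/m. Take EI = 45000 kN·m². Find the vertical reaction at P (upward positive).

Remove the prop at Q; the released (primary) structure is a cantilever built in at P.
Downward deflection at the released point Q due to the loads:
  UDL 41.4: wL⁴/(8EI) = 12425/EI
  point load 118.3 at a = 3.5: Pa²(3L − a)/(6EI) = 4227/EI
  δ_0 = 16652/EI
Tip deflection under a unit load at Q: L³/(3EI) = 114.3/EI.
With EI = 45000 kN·m²: δ_0 = 0.37004 m and δ_{QQ} = 0.002541 m/kN.
Compatibility — the spring shortens by R_Q/k under the reaction it provides: δ_0 − R_Q·δ_{QQ} = R_Q/k. With 1/k = 0.000143 m/kN, R_Q = δ_0 / (δ_{QQ} + 1/k) = 0.37004 / (0.002541 + 0.000143) = 137.9 kN.
Vertical equilibrium: R_P = ΣP − R_Q = 408.1 − 137.9 = 270.2 kN.

R_P = 270.2 kN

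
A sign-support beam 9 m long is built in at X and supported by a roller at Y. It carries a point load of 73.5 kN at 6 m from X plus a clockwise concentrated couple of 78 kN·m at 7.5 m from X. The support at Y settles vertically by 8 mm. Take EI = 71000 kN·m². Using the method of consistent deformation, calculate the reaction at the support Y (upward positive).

R_Y = 48.41 kN

Release the roller at Y. Primary structure: cantilever fixed at X.
Deflection at Y on the released cantilever, summing each load's contribution:
  point load 73.5 at a = 6: Pa²(3L − a)/(6EI) = 9261/EI
  clockwise couple 78 at a = 7.5: M₀a(2L − a)/(2EI) = 3071/EI
  δ_0 = 12332/EI
Tip deflection under a unit load at Y: L³/(3EI) = 243/EI.
With EI = 71000 kN·m²: δ_0 = 0.17369 m and δ_{YY} = 0.003423 m/kN.
Compatibility — the beam at Y must follow the support down by 0.008 m: δ_0 − R_Y·δ_{YY} = 0.008, so R_Y = (0.17369 − 0.008)/0.003423 = 48.41 kN.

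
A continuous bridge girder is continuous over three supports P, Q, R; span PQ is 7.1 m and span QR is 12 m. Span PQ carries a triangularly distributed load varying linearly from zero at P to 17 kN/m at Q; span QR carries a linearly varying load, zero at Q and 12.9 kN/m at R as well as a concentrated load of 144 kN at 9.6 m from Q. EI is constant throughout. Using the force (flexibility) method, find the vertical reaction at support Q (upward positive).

R_Q = 138.2 kN

Take M_Q as the redundant. Released structure: two simple spans PQ and QR with a hinge at Q.
Rotations at Q on the released spans (each span's end-slope, ×1/EI):
  span PQ: triangular load, peak 17: w₀L³/(45EI) = 135.2/EI
  span QR: triangular load, peak 12.9: 7w₀L³/(360EI) = 433.4/EI
  span QR: point load 144 at a = 9.6: Pab(L + b)/(6LEI) = 663.6/EI
  relative rotation θ_0 = (135.2 + 1097)/EI = 1232/EI
A unit hogging moment at Q produces rotation L₁/(3EI) + L₂/(3EI) = 6.367/EI.
Slope continuity at Q: θ_0 = M_Q·6.367/EI, so M_Q = 1232/6.367 = 193.5 kN·m (hogging).
Span PQ, ΣM about P with M_Q applied at Q: R_Q^{PQ}·7.1 = 285.7 + 193.5, so R_Q^{PQ} = 67.49 kN and R_P = 60.35 − 67.49 = -7.142 kN.
Span QR, ΣM about R: R_Q^{QR}·12 = 655.2 + 193.5, so R_Q^{QR} = 70.73 kN and R_R = 221.4 − 70.73 = 150.7 kN.
R_Q = 67.49 + 70.73 = 138.2 kN.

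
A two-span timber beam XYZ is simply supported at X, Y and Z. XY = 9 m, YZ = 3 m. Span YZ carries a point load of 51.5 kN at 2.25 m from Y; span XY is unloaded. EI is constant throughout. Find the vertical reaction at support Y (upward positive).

R_Y = 14.89 kN

Insert a hinge at Y; M_Y is the redundant, and each span becomes simply supported.
Discontinuity in slope at Y on the released structure — sum the simple-span end rotations:
  span YZ: point load 51.5 at a = 2.25: Pab(L + b)/(6LEI) = 18.11/EI
  relative rotation θ_0 = (0 + 18.11)/EI = 18.11/EI
A unit hogging moment at Y produces rotation L₁/(3EI) + L₂/(3EI) = 4/EI.
Compatibility: M_Y·(L₁+L₂)/(3EI) = θ_0, giving M_Y = 4.526 kN·m (hogging).
Span XY, ΣM about X with M_Y applied at Y: R_Y^{XY}·9 = 0 + 4.526, so R_Y^{XY} = 0.5029 kN and R_X = 0 − 0.5029 = -0.5029 kN.
Span YZ, ΣM about Z: R_Y^{YZ}·3 = 38.62 + 4.526, so R_Y^{YZ} = 14.38 kN and R_Z = 51.5 − 14.38 = 37.12 kN.
R_Y = 0.5029 + 14.38 = 14.89 kN.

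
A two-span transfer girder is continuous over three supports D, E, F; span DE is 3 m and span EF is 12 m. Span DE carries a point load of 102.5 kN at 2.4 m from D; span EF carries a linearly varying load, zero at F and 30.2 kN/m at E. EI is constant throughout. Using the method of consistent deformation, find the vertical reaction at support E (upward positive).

Release continuity at E by inserting a hinge; the redundant is the internal moment M_E. The primary structure is two simply-supported spans DE and EF.
Discontinuity in slope at E on the released structure — sum the simple-span end rotations:
  span DE: point load 102.5 at a = 2.4: Pab(L + a)/(6LEI) = 44.28/EI
  span EF: triangular load, peak 30.2: w₀L³/(45EI) = 1160/EI
  relative rotation θ_0 = (44.28 + 1160)/EI = 1204/EI
A unit hogging moment at E produces rotation L₁/(3EI) + L₂/(3EI) = 5/EI.
Slope continuity at E: θ_0 = M_E·5/EI, so M_E = 1204/5 = 240.8 kN·m (hogging).
Span DE, ΣM about D with M_E applied at E: R_E^{DE}·3 = 246 + 240.8, so R_E^{DE} = 162.3 kN and R_D = 102.5 − 162.3 = -59.76 kN.
Span EF, ΣM about F: R_E^{EF}·12 = 1450 + 240.8, so R_E^{EF} = 140.9 kN and R_F = 181.2 − 140.9 = 40.33 kN.
R_E = 162.3 + 140.9 = 303.1 kN.

R_E = 303.1 kN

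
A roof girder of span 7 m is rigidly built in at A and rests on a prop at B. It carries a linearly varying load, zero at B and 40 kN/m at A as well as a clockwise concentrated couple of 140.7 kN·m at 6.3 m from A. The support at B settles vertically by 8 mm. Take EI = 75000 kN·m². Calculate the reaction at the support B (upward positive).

Remove the prop at B; the released (primary) structure is a cantilever built in at A.
Primary-structure tip deflection at B by superposition:
  triangular load, peak 40 at the fixed end: w₀L⁴/(30EI) = 3201/EI
  clockwise couple 140.7 at a = 6.3: M₀a(2L − a)/(2EI) = 3413/EI
  δ_0 = 6614/EI
Flexibility coefficient — unit upward force at B: δ_{BB} = L³/(3EI) = 114.3/EI.
With EI = 75000 kN·m²: δ_0 = 0.088187 m and δ_{BB} = 0.001524 m/kN.
Compatibility — the beam at B must follow the support down by 0.008 m: δ_0 − R_B·δ_{BB} = 0.008, so R_B = (0.088187 − 0.008)/0.001524 = 52.6 kN.

R_B = 52.6 kN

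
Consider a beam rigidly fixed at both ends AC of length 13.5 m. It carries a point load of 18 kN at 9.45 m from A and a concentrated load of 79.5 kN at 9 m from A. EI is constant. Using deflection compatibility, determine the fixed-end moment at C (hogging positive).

Take the two fixed-end moments M_A, M_C as redundants; the released structure is the simple span AC.
Simple-span end rotations at A and C under the given loads:
  at A: point load 18 at a = 9.45: Pab(L + b)/(6LEI) = 149.3/EI
  at C: point load 18 at a = 9.45: Pab(L + a)/(6LEI) = 195.2/EI
  at A: point load 79.5 at a = 9: Pab(L + b)/(6LEI) = 715.5/EI
  at C: point load 79.5 at a = 9: Pab(L + a)/(6LEI) = 894.4/EI
  θ_A0 = 864.8/EI,  θ_C0 = 1090/EI
Flexibility coefficients: a unit moment at one end gives L/(3EI) there and L/(6EI) at the far end, so f₁₁ = f₂₂ = 4.5/EI and f₁₂ = f₂₁ = 2.25/EI.
Compatibility — zero rotation at each built-in end:
  4.5 M_A + 2.25 M_C = 864.8
  2.25 M_A + 4.5 M_C = 1090
Solving the pair gives M_A = 94.81 kN·m and M_C = 194.7 kN·m (hogging).

M_C = 194.7 kN·m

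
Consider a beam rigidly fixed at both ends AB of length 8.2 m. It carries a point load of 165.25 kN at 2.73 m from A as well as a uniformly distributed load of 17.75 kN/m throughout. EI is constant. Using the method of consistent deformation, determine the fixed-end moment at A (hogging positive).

Take the two fixed-end moments M_A, M_B as redundants; the released structure is the simple span AB.
Simple-span end rotations at A and B under the given loads:
  at A: point load 165.25 at a = 2.73: Pab(L + b)/(6LEI) = 685.6/EI
  at B: point load 165.25 at a = 2.73: Pab(L + a)/(6LEI) = 548.2/EI
  at A: UDL 17.75: wL³/(24EI) = 407.8/EI
  at B: UDL 17.75: wL³/(24EI) = 407.8/EI
  θ_A0 = 1093/EI,  θ_B0 = 956/EI
Flexibility coefficients: a unit moment at one end gives L/(3EI) there and L/(6EI) at the far end, so f₁₁ = f₂₂ = 2.733/EI and f₁₂ = f₂₁ = 1.367/EI.
Compatibility — zero rotation at each built-in end:
  2.733 M_A + 1.367 M_B = 1093
  1.367 M_A + 2.733 M_B = 956
Solving the pair gives M_A = 300.2 kN·m and M_B = 199.6 kN·m (hogging).

M_A = 300.2 kN·m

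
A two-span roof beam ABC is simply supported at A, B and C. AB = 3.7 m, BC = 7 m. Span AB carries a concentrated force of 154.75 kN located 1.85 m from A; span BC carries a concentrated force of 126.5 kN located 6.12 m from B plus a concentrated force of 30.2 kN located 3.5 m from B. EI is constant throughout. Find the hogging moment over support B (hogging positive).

Insert a hinge at B; M_B is the redundant, and each span becomes simply supported.
Discontinuity in slope at B on the released structure — sum the simple-span end rotations:
  span AB: point load 154.75 at a = 1.85: Pab(L + a)/(6LEI) = 132.4/EI
  span BC: point load 126.5 at a = 6.12: Pab(L + b)/(6LEI) = 127.8/EI
  span BC: point load 30.2 at a = 3.5: Pab(L + b)/(6LEI) = 92.49/EI
  relative rotation θ_0 = (132.4 + 220.3)/EI = 352.7/EI
A unit hogging moment at B produces rotation L₁/(3EI) + L₂/(3EI) = 3.567/EI.
Compatibility: M_B·(L₁+L₂)/(3EI) = θ_0, giving M_B = 98.89 kN·m (hogging).

M_B = 98.89 kN·m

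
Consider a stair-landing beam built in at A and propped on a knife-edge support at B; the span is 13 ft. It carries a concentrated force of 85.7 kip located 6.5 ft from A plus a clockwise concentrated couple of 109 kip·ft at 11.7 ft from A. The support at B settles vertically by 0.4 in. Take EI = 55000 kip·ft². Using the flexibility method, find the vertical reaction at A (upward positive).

Take the reaction at B as the redundant and release it; the primary structure is a cantilever fixed at A.
Downward deflection at the released point B due to the loads:
  point load 85.7 at a = 6.5: Pa²(3L − a)/(6EI) = 19613/EI
  clockwise couple 109 at a = 11.7: M₀a(2L − a)/(2EI) = 9118/EI
  δ_0 = 28731/EI
Flexibility coefficient — unit upward force at B: δ_{BB} = L³/(3EI) = 732.3/EI.
With EI = 55000 kip·ft²: δ_0 = 0.52239 ft and δ_{BB} = 0.013315 ft/kip.
Compatibility — the beam at B must follow the support down by 0.03333 ft: δ_0 − R_B·δ_{BB} = 0.03333, so R_B = (0.52239 − 0.03333)/0.013315 = 36.73 kip.
Vertical equilibrium: R_A = ΣP − R_B = 85.7 − 36.73 = 48.97 kip.

R_A = 48.97 kip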